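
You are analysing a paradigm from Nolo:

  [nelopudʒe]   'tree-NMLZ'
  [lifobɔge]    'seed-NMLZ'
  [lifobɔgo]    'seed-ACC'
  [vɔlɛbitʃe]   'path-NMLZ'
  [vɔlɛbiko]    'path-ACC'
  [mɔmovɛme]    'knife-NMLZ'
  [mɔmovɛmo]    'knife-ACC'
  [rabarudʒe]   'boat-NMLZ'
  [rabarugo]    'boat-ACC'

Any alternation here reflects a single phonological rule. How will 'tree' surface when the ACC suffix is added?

[nelopugo]

The root 'boat' surfaces as [rabarudʒe] and [rabarugo], with a stem-final [dʒ] ~ [g] alternation.
If /g/ were underlying and a rule turned it into [dʒ] before the NMLZ suffix, 'seed' would also alternate; but it has [g] in both [lifobɔge] and [lifobɔgo].
The alternation reflects depalatalization: palato-alveolar /tʃ/ and /dʒ/ become [k] and [g] when no front vowel follows. /dʒ/ is underlying.
The one attested form of 'tree', [nelopudʒe], shows underlying /nelopudʒ/. Applying the same rule when no front vowel follows gives [nelopugo].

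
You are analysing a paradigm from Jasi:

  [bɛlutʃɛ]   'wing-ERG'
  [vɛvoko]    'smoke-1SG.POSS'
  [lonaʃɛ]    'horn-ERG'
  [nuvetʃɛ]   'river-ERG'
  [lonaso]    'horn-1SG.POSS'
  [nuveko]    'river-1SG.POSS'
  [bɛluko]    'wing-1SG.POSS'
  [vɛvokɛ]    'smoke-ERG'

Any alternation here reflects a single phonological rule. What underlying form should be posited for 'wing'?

/bɛlutʃ/

In [bɛlutʃɛ] and [bɛluko] the final segment of 'wing' alternates: [tʃ] ~ [k].
But 'smoke' keeps [k] in both environments ([vɛvokɛ], [vɛvoko]), so there is no rule changing /k/ to [tʃ] before the ERG suffix.
The underlying segment must be /tʃ/; palato-alveolar /tʃ/ and /ʃ/ become [k] and [s] when no front vowel follows, yielding [k] there.
Hence 'wing' is /bɛlutʃ/ underlyingly.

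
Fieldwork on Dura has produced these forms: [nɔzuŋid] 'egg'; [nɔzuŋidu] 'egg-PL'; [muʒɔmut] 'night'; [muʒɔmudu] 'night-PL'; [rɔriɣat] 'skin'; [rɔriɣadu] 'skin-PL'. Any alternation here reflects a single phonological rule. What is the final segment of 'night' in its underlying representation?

/t/

The stem for 'night' ends in [t] in [muʒɔmut] but [d] in [muʒɔmudu].
If /d/ were underlying and a rule turned it into [t] in isolation, 'egg' would also alternate; but it has [d] in both [nɔzuŋid] and [nɔzuŋidu].
So /t/ is underlying, and a rule of intervocalic voicing — voiceless stops become voiced between vowels — gives [d].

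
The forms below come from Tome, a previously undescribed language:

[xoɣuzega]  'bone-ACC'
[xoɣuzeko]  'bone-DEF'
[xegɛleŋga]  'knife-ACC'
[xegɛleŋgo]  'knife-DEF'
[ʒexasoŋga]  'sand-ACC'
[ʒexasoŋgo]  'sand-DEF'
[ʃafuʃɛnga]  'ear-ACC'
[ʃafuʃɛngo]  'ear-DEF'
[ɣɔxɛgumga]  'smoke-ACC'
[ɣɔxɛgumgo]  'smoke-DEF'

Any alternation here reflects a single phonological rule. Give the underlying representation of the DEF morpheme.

The DEF suffix surfaces as [-go] and [-ko], depending on the final segment of the stem.
The ACC suffix, which begins with [g], is invariant after every stem; so [g] is not altered by any rule here.
The DEF suffix is therefore /-ko/ underlyingly, with post-nasal voicing: voiceless stops become voiced after a nasal.

/-ko/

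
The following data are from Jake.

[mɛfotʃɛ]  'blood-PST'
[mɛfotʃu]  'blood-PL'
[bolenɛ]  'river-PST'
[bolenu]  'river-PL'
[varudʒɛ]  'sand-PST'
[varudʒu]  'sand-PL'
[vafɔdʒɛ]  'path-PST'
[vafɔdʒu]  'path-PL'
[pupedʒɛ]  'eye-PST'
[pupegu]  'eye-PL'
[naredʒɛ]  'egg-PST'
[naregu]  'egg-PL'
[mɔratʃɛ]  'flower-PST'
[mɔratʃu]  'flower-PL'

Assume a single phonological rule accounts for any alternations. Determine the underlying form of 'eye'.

In [pupedʒɛ] and [pupegu] the final segment of 'eye' alternates: [dʒ] ~ [g].
If /dʒ/ were underlying and a rule turned it into [g] before the PL suffix, 'sand' would also alternate; but it has [dʒ] in both [varudʒɛ] and [varudʒu].
So /g/ is underlying, and a rule of palatalization before a front vowel — /g/ becomes palato-alveolar [dʒ] before a front vowel — gives [dʒ].

/pupeg/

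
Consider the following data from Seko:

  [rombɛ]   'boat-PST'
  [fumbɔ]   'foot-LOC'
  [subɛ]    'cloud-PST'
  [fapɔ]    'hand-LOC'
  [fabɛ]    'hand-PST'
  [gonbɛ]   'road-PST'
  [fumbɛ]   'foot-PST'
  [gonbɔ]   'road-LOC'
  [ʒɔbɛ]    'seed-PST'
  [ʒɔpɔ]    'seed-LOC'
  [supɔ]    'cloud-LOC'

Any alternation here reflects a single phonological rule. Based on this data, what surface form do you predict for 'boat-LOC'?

The LOC suffix surfaces as [-bɔ] and [-pɔ], depending on the final segment of the stem.
The PST suffix, which begins with [b], is invariant after every stem; so [b] is not altered by any rule here.
So the underlying form is /-pɔ/, and voiceless stops become voiced after a nasal.
After 'boat', which ends in a nasal, the suffix surfaces as [-bɔ], giving [rombɔ].

[rombɔ]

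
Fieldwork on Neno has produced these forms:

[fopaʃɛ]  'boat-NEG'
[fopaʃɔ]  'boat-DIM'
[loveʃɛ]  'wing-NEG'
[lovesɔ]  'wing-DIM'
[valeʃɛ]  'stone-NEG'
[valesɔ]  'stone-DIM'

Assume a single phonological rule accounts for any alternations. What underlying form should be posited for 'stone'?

/vales/

The stem for 'stone' ends in [ʃ] in [valeʃɛ] but [s] in [valesɔ].
But 'boat' keeps [ʃ] in both environments ([fopaʃɛ], [fopaʃɔ]), so there is no rule changing /ʃ/ to [s] before the DIM suffix.
Therefore /s/ is basic and [ʃ] is derived by palatalization before a front vowel (/s/ becomes palato-alveolar [ʃ] before a front vowel).
Hence 'stone' is /vales/ underlyingly.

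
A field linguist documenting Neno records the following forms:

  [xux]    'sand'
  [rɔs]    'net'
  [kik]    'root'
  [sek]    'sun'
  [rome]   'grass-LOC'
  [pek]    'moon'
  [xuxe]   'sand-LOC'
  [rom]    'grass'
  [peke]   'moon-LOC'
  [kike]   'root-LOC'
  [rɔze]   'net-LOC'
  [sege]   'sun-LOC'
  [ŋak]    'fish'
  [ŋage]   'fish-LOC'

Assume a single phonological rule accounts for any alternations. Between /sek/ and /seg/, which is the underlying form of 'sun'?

In [sege] and [sek] the final segment of 'sun' alternates: [g] ~ [k].
But 'root' keeps [k] in both environments ([kike], [kik]), so there is no rule changing /k/ to [g] before the LOC suffix.
Therefore /g/ is basic and [k] is derived by word-final obstruent devoicing (voiced obstruents become voiceless word-finally).

/seg/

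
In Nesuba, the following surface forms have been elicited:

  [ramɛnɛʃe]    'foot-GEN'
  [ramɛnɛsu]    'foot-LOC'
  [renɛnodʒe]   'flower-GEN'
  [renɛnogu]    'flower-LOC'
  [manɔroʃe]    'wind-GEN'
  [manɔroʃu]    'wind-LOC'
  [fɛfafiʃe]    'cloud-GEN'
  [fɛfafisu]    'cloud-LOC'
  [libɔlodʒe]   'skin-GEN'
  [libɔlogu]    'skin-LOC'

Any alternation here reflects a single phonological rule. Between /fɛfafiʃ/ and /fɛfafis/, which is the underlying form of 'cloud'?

The root 'cloud' surfaces as [fɛfafiʃe] and [fɛfafisu], with a stem-final [ʃ] ~ [s] alternation.
But 'wind' keeps [ʃ] in both environments ([manɔroʃe], [manɔroʃu]), so there is no rule changing /ʃ/ to [s] before the LOC suffix.
The underlying segment must be /s/; /g/ and /s/ become palato-alveolar [dʒ] and [ʃ] before a front vowel, yielding [ʃ] there.

/fɛfafis/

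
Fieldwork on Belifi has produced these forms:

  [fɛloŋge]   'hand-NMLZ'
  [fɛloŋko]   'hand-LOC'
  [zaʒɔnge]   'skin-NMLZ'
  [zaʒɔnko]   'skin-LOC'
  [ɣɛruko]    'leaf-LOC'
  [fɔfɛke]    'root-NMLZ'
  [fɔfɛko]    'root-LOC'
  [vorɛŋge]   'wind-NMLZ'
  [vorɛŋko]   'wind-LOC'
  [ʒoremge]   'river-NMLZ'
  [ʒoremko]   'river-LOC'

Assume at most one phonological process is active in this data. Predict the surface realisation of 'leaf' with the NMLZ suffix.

The NMLZ morpheme has two allomorphs, [-ge] and [-ke].
The LOC suffix, which begins with [k], is invariant after every stem; so [k] is not altered by any rule here.
So the underlying form is /-ge/, and voiced stops become voiceless after a vowel.
After 'leaf', which ends in a vowel, the suffix surfaces as [-ke], giving [ɣɛruke].

[ɣɛruke]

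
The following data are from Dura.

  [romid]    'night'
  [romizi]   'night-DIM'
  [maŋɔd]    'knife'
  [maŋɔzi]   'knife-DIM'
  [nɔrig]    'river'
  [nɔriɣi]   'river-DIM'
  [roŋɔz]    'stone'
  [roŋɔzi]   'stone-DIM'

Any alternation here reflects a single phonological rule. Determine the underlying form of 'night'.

/romid/

The stem for 'night' ends in [d] in [romid] but [z] in [romizi].
But 'stone' keeps [z] in both environments ([roŋɔz], [roŋɔzi]), so there is no rule changing /z/ to [d] in isolation.
The alternation reflects intervocalic spirantization: voiced stops become fricatives between vowels. /d/ is underlying.
The underlying form of 'night' is therefore /romid/.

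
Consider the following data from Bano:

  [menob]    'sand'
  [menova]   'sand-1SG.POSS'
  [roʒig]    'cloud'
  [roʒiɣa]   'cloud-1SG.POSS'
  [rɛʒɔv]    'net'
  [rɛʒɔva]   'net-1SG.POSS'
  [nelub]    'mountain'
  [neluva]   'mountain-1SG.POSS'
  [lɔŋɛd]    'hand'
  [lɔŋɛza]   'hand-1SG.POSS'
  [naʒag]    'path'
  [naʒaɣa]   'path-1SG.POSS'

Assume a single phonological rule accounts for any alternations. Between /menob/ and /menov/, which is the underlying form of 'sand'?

/menob/

'sand' shows [b] ~ [v] at the end of the stem ([menob] vs [menova]).
But 'net' keeps [v] in both environments ([rɛʒɔv], [rɛʒɔva]), so there is no rule changing /v/ to [b] in isolation.
The underlying segment must be /b/; voiced stops become fricatives between vowels, yielding [v] there.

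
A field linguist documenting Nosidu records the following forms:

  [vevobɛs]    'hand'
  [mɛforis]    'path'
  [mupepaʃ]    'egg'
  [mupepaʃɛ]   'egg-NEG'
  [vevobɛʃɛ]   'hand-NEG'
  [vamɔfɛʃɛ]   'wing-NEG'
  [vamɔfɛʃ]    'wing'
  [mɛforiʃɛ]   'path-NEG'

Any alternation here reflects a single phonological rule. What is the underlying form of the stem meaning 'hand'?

/vevobɛs/

'hand' shows [s] ~ [ʃ] at the end of the stem ([vevobɛs] vs [vevobɛʃɛ]).
Compare 'egg', with invariant [ʃ] in [mupepaʃ] and [mupepaʃɛ]: an analysis with underlying /ʃ/ and a rule producing [s] in isolation would wrongly predict alternation here too.
So /s/ is underlying, and a rule of palatalization before a front vowel — /s/ becomes palato-alveolar [ʃ] before a front vowel — gives [ʃ].
So 'hand' = /vevobɛs/.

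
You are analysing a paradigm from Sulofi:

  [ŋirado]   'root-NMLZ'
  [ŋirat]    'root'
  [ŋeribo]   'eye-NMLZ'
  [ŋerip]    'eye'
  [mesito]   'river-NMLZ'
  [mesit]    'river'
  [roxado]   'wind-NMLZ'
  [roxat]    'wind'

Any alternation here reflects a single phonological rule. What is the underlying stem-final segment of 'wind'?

The root 'wind' surfaces as [roxado] and [roxat], with a stem-final [d] ~ [t] alternation.
But 'river' keeps [t] in both environments ([mesito], [mesit]), so there is no rule changing /t/ to [d] before the NMLZ suffix.
Therefore /d/ is basic and [t] is derived by word-final obstruent devoicing (voiced obstruents become voiceless word-finally).

/d/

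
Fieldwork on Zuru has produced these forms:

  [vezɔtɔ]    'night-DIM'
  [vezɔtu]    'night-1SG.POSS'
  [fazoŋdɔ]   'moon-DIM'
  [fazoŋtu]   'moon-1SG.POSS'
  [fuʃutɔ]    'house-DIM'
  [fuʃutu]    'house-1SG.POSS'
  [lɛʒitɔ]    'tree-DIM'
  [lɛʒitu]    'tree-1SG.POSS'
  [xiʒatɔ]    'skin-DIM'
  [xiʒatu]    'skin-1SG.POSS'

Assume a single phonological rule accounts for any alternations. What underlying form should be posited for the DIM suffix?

/-dɔ/

The DIM morpheme has two allomorphs, [-dɔ] and [-tɔ].
The 1SG.POSS suffix, which begins with [t], is invariant after every stem; so [t] is not altered by any rule here.
The DIM suffix is therefore /-dɔ/ underlyingly, with post-vocalic devoicing: voiced stops become voiceless after a vowel.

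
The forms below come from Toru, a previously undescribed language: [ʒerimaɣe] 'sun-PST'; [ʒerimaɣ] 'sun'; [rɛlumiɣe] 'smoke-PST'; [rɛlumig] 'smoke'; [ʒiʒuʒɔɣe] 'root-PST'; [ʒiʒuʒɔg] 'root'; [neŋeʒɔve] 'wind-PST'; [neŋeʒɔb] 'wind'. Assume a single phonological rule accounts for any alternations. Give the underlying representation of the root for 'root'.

The root 'root' surfaces as [ʒiʒuʒɔɣe] and [ʒiʒuʒɔg], with a stem-final [ɣ] ~ [g] alternation.
The stem 'sun' ([ʒerimaɣe], [ʒerimaɣ]) shows [ɣ] unchanged in both environments, so [ɣ] cannot be basic with [g] derived in isolation.
The underlying segment must be /g/; voiced stops become fricatives between vowels, yielding [ɣ] there.
So 'root' = /ʒiʒuʒɔg/.

/ʒiʒuʒɔg/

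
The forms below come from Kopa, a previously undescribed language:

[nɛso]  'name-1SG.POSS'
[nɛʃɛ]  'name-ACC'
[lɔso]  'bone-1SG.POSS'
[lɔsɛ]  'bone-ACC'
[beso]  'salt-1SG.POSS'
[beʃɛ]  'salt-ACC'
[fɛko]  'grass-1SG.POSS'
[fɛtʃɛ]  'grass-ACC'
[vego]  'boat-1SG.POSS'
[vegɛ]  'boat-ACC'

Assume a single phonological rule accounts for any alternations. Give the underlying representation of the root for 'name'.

/nɛʃ/

In [nɛso] and [nɛʃɛ] the final segment of 'name' alternates: [s] ~ [ʃ].
If /s/ were underlying and a rule turned it into [ʃ] before the ACC suffix, 'bone' would also alternate; but it has [s] in both [lɔso] and [lɔsɛ].
Therefore /ʃ/ is basic and [s] is derived by depalatalization (palato-alveolar /tʃ/ and /ʃ/ become [k] and [s] when no front vowel follows).
So 'name' = /nɛʃ/.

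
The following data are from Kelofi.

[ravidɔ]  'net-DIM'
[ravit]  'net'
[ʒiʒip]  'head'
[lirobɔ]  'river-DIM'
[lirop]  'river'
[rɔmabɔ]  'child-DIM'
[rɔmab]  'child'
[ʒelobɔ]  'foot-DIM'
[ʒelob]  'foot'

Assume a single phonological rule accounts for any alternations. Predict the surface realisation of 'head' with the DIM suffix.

[ʒiʒibɔ]

'river' shows [b] ~ [p] at the end of the stem ([lirobɔ] vs [lirop]).
If /b/ were underlying and a rule turned it into [p] in isolation, 'child' would also alternate; but it has [b] in both [rɔmabɔ] and [rɔmab].
The alternation reflects intervocalic voicing: voiceless stops become voiced between vowels. /p/ is underlying.
The one attested form of 'head', [ʒiʒip], shows underlying /ʒiʒip/. Applying the same rule between vowels gives [ʒiʒibɔ].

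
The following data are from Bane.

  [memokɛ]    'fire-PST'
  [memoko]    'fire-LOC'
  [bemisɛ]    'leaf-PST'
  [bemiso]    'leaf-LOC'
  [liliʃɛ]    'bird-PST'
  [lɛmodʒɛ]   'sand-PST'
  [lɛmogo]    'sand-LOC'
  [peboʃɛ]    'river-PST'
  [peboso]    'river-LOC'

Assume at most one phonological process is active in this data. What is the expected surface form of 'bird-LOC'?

[liliso]

The stem for 'river' ends in [ʃ] in [peboʃɛ] but [s] in [peboso].
If /s/ were underlying and a rule turned it into [ʃ] before the PST suffix, 'leaf' would also alternate; but it has [s] in both [bemisɛ] and [bemiso].
So /ʃ/ is underlying, and a rule of depalatalization — palato-alveolar /dʒ/ and /ʃ/ become [g] and [s] when no front vowel follows — gives [s].
The one attested form of 'bird', [liliʃɛ], shows underlying /liliʃ/. Applying the same rule when no front vowel follows gives [liliso].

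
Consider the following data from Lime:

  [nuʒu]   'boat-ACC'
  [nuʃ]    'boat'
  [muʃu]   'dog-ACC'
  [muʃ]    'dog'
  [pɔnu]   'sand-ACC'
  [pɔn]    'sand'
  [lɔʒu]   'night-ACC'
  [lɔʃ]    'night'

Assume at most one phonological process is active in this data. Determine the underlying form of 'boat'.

'boat' shows [ʒ] ~ [ʃ] at the end of the stem ([nuʒu] vs [nuʃ]).
If /ʃ/ were underlying and a rule turned it into [ʒ] before the ACC suffix, 'dog' would also alternate; but it has [ʃ] in both [muʃu] and [muʃ].
Therefore /ʒ/ is basic and [ʃ] is derived by word-final obstruent devoicing (voiced obstruents become voiceless word-finally).
So 'boat' = /nuʒ/.

/nuʒ/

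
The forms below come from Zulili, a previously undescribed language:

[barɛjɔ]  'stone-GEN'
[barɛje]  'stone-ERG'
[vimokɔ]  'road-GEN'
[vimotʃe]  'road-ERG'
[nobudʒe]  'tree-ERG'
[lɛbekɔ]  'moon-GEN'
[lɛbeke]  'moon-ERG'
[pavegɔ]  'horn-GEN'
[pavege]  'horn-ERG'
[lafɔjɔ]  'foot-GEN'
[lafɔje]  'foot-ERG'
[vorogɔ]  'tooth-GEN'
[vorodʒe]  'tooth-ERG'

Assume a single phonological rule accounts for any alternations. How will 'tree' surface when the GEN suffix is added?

[nobugɔ]

The stem for 'tooth' ends in [g] in [vorogɔ] but [dʒ] in [vorodʒe].
The stem 'horn' ([pavegɔ], [pavege]) shows [g] unchanged in both environments, so [g] cannot be basic with [dʒ] derived before the ERG suffix.
The underlying segment must be /dʒ/; palato-alveolar /tʃ/ and /dʒ/ become [k] and [g] when no front vowel follows, yielding [g] there.
The one attested form of 'tree', [nobudʒe], shows underlying /nobudʒ/. Applying the same rule when no front vowel follows gives [nobugɔ].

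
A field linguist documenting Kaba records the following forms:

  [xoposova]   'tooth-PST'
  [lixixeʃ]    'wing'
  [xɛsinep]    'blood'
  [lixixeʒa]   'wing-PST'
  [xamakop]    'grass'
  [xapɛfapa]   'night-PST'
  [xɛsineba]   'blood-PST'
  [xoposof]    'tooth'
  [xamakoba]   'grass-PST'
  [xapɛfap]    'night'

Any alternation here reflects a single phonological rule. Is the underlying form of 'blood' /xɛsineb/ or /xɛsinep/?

/xɛsineb/

In [xɛsinep] and [xɛsineba] the final segment of 'blood' alternates: [p] ~ [b].
The stem 'night' ([xapɛfap], [xapɛfapa]) shows [p] unchanged in both environments, so [p] cannot be basic with [b] derived before the PST suffix.
So /b/ is underlying, and a rule of word-final obstruent devoicing — voiced obstruents become voiceless word-finally — gives [p].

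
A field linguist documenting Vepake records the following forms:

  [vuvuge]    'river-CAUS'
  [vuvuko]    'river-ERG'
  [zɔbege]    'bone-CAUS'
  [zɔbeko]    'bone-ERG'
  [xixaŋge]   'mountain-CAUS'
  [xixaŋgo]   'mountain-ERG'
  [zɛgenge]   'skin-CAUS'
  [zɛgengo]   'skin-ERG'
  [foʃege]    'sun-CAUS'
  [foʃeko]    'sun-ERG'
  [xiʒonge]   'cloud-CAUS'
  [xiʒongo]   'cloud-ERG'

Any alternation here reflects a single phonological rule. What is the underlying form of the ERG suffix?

/-ko/

The ERG morpheme has two allomorphs, [-go] and [-ko].
The CAUS suffix, which begins with [g], is invariant after every stem; so [g] is not altered by any rule here.
The ERG suffix is therefore /-ko/ underlyingly, with post-nasal voicing: voiceless stops become voiced after a nasal.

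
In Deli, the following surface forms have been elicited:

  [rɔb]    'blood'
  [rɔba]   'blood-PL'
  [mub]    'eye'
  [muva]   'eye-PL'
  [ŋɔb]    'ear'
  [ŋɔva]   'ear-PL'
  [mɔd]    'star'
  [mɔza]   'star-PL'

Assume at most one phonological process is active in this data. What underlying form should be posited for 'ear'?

/ŋɔv/

In [ŋɔb] and [ŋɔva] the final segment of 'ear' alternates: [b] ~ [v].
The stem 'blood' ([rɔb], [rɔba]) shows [b] unchanged in both environments, so [b] cannot be basic with [v] derived before the PL suffix.
So /v/ is underlying, and a rule of word-final hardening — voiced fricatives become stops word-finally — gives [b].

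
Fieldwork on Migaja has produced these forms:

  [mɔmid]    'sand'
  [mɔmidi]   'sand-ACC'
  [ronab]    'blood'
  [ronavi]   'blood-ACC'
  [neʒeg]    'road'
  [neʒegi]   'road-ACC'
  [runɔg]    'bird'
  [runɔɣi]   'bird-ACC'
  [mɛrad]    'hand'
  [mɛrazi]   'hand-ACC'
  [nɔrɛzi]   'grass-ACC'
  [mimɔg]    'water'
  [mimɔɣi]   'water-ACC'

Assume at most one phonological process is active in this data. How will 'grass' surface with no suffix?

[nɔrɛd]

The root 'hand' surfaces as [mɛrad] and [mɛrazi], with a stem-final [d] ~ [z] alternation.
If /d/ were underlying and a rule turned it into [z] before the ACC suffix, 'sand' would also alternate; but it has [d] in both [mɔmid] and [mɔmidi].
The underlying segment must be /z/; voiced fricatives become stops word-finally, yielding [d] there.
From [nɔrɛzi] the stem 'grass' is /nɔrɛz/; word-finally this yields [nɔrɛd].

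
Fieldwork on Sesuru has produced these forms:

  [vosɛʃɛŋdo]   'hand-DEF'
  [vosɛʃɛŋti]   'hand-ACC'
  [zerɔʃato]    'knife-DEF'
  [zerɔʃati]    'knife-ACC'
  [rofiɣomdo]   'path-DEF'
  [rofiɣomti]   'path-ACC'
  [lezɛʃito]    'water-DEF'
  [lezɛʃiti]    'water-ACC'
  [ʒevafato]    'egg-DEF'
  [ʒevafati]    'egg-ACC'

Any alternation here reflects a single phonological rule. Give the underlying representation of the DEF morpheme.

/-do/

The DEF morpheme has two allomorphs, [-do] and [-to].
The ACC suffix, which begins with [t], is invariant after every stem; so [t] is not altered by any rule here.
So the underlying form is /-do/, and voiced stops become voiceless after a vowel.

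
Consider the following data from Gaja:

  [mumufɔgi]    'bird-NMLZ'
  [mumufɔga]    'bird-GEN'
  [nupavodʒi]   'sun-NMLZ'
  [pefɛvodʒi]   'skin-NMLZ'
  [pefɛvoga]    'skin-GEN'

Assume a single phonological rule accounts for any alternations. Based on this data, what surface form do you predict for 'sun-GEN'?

[nupavoga]

The root 'skin' surfaces as [pefɛvodʒi] and [pefɛvoga], with a stem-final [dʒ] ~ [g] alternation.
If /g/ were underlying and a rule turned it into [dʒ] before the NMLZ suffix, 'bird' would also alternate; but it has [g] in both [mumufɔgi] and [mumufɔga].
So /dʒ/ is underlying, and a rule of depalatalization — palato-alveolar /dʒ/ becomes [g] when no front vowel follows — gives [g].
The one attested form of 'sun', [nupavodʒi], shows underlying /nupavodʒ/. Applying the same rule when no front vowel follows gives [nupavoga].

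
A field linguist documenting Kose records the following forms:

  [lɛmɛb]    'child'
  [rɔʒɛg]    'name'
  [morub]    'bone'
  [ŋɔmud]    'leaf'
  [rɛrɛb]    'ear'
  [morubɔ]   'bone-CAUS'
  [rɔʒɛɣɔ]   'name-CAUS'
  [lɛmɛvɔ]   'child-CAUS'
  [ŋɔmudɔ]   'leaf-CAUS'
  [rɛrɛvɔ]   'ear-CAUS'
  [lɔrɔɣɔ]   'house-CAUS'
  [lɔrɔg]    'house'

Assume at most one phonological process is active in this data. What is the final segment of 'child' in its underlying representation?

/v/

The root 'child' surfaces as [lɛmɛb] and [lɛmɛvɔ], with a stem-final [b] ~ [v] alternation.
Compare 'bone', with invariant [b] in [morub] and [morubɔ]: an analysis with underlying /b/ and a rule producing [v] before the CAUS suffix would wrongly predict alternation here too.
The alternation reflects word-final hardening: voiced fricatives become stops word-finally. /v/ is underlying.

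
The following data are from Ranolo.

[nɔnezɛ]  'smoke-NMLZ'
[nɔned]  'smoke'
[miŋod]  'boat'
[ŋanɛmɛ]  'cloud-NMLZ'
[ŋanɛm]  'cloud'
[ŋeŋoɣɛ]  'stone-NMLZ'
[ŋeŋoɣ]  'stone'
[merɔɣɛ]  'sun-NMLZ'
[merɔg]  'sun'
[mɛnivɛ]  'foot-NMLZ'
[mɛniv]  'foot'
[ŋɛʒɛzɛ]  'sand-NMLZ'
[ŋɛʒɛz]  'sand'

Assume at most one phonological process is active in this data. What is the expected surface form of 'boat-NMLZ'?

The stem for 'smoke' ends in [z] in [nɔnezɛ] but [d] in [nɔned].
But 'sand' keeps [z] in both environments ([ŋɛʒɛzɛ], [ŋɛʒɛz]), so there is no rule changing /z/ to [d] in isolation.
The underlying segment must be /d/; voiced stops become fricatives between vowels, yielding [z] there.
The one attested form of 'boat', [miŋod], shows underlying /miŋod/. Applying the same rule between vowels gives [miŋozɛ].

[miŋozɛ]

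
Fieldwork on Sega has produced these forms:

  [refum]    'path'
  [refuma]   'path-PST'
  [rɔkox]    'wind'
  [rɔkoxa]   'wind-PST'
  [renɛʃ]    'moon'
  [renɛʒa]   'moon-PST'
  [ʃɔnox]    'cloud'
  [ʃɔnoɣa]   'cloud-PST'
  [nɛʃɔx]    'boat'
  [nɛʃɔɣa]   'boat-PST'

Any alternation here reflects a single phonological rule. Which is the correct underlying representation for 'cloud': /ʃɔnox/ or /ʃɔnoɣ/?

/ʃɔnoɣ/

The root 'cloud' surfaces as [ʃɔnox] and [ʃɔnoɣa], with a stem-final [x] ~ [ɣ] alternation.
Compare 'wind', with invariant [x] in [rɔkox] and [rɔkoxa]: an analysis with underlying /x/ and a rule producing [ɣ] before the PST suffix would wrongly predict alternation here too.
The underlying segment must be /ɣ/; voiced obstruents become voiceless word-finally, yielding [x] there.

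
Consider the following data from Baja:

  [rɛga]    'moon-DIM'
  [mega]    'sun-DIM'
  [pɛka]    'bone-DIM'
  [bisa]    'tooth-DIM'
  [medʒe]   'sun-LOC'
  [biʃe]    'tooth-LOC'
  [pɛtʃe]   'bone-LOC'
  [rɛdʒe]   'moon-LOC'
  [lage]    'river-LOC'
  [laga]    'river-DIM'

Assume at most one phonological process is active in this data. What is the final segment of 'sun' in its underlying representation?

In [medʒe] and [mega] the final segment of 'sun' alternates: [dʒ] ~ [g].
But 'river' keeps [g] in both environments ([lage], [laga]), so there is no rule changing /g/ to [dʒ] before the LOC suffix.
Therefore /dʒ/ is basic and [g] is derived by depalatalization (palato-alveolar /tʃ/, /dʒ/ and /ʃ/ become [k], [g] and [s] when no front vowel follows).

/dʒ/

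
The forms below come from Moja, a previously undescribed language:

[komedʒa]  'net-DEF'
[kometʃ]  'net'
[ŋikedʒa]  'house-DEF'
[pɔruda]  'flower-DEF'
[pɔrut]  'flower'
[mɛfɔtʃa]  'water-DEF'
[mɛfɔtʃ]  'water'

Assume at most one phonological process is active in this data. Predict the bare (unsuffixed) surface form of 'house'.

The root 'net' surfaces as [komedʒa] and [kometʃ], with a stem-final [dʒ] ~ [tʃ] alternation.
If /tʃ/ were underlying and a rule turned it into [dʒ] before the DEF suffix, 'water' would also alternate; but it has [tʃ] in both [mɛfɔtʃa] and [mɛfɔtʃ].
So /dʒ/ is underlying, and a rule of word-final obstruent devoicing — voiced obstruents become voiceless word-finally — gives [tʃ].
The one attested form of 'house', [ŋikedʒa], shows underlying /ŋikedʒ/. Applying the same rule word-finally gives [ŋiketʃ].

[ŋiketʃ]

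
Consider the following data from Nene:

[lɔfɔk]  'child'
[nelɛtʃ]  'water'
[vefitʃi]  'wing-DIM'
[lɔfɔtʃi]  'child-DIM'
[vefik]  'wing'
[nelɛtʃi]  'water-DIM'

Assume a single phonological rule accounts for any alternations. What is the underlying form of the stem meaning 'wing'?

The stem for 'wing' ends in [tʃ] in [vefitʃi] but [k] in [vefik].
The stem 'water' ([nelɛtʃi], [nelɛtʃ]) shows [tʃ] unchanged in both environments, so [tʃ] cannot be basic with [k] derived in isolation.
So /k/ is underlying, and a rule of palatalization before a front vowel — /k/ becomes palato-alveolar [tʃ] before a front vowel — gives [tʃ].
The underlying form of 'wing' is therefore /vefik/.

/vefik/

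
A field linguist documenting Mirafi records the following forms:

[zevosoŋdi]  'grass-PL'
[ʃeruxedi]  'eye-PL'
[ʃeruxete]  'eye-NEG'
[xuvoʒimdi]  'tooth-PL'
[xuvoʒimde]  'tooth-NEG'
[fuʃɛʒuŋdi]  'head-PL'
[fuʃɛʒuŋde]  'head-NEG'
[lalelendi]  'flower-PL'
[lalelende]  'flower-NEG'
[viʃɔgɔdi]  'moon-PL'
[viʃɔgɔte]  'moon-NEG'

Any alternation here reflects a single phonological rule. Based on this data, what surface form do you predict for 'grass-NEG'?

The NEG morpheme has two allomorphs, [-de] and [-te].
By contrast the PL suffix keeps its initial [d] throughout — that segment must be underlying.
So the underlying form is /-te/, and voiceless stops become voiced after a nasal.
After 'grass', which ends in a nasal, the suffix surfaces as [-de], giving [zevosoŋde].

[zevosoŋde]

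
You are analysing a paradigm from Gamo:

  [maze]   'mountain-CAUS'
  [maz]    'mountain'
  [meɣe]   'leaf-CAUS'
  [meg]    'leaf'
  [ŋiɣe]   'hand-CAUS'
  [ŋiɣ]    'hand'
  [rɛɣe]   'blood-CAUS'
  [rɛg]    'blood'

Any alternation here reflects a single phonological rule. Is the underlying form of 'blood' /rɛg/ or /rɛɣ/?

/rɛg/

The stem for 'blood' ends in [ɣ] in [rɛɣe] but [g] in [rɛg].
Compare 'hand', with invariant [ɣ] in [ŋiɣe] and [ŋiɣ]: an analysis with underlying /ɣ/ and a rule producing [g] in isolation would wrongly predict alternation here too.
The alternation reflects intervocalic spirantization: voiced stops become fricatives between vowels. /g/ is underlying.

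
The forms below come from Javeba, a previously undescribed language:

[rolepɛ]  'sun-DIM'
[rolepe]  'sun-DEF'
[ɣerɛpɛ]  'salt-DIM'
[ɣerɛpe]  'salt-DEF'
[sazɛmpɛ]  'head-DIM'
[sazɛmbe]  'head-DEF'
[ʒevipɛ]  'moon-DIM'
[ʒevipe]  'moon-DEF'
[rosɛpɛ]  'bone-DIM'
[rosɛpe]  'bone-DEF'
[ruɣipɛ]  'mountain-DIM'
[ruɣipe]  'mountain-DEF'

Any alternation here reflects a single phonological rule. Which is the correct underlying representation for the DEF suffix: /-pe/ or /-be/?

/-be/

The DEF suffix surfaces as [-be] and [-pe], depending on the final segment of the stem.
The DIM suffix, which begins with [p], is invariant after every stem; so [p] is not altered by any rule here.
The DEF suffix is therefore /-be/ underlyingly, with post-vocalic devoicing: voiced stops become voiceless after a vowel.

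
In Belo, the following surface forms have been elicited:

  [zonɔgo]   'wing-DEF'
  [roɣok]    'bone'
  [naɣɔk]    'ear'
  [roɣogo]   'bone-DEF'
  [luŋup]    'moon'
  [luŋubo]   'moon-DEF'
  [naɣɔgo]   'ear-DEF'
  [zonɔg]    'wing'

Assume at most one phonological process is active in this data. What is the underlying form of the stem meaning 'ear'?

'ear' shows [g] ~ [k] at the end of the stem ([naɣɔgo] vs [naɣɔk]).
If /g/ were underlying and a rule turned it into [k] in isolation, 'wing' would also alternate; but it has [g] in both [zonɔgo] and [zonɔg].
The alternation reflects intervocalic voicing: voiceless stops become voiced between vowels. /k/ is underlying.
Hence 'ear' is /naɣɔk/ underlyingly.

/naɣɔk/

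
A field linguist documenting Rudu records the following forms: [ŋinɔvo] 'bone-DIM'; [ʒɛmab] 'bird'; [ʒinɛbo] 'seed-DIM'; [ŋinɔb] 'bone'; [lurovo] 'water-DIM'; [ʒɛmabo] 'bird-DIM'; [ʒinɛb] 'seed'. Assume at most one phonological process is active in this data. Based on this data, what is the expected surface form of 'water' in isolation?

[lurob]

In [ŋinɔb] and [ŋinɔvo] the final segment of 'bone' alternates: [b] ~ [v].
If /b/ were underlying and a rule turned it into [v] before the DIM suffix, 'bird' would also alternate; but it has [b] in both [ʒɛmab] and [ʒɛmabo].
So /v/ is underlying, and a rule of word-final hardening — voiced fricatives become stops word-finally — gives [b].
From [lurovo] the stem 'water' is /lurov/; word-finally this yields [lurob].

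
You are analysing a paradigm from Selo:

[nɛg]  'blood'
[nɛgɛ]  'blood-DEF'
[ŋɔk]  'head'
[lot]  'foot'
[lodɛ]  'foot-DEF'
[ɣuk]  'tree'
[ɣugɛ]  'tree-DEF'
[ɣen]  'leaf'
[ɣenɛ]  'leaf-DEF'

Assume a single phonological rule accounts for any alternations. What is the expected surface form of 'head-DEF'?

In [ɣuk] and [ɣugɛ] the final segment of 'tree' alternates: [k] ~ [g].
Compare 'blood', with invariant [g] in [nɛg] and [nɛgɛ]: an analysis with underlying /g/ and a rule producing [k] in isolation would wrongly predict alternation here too.
The underlying segment must be /k/; voiceless stops become voiced between vowels, yielding [g] there.
The one attested form of 'head', [ŋɔk], shows underlying /ŋɔk/. Applying the same rule between vowels gives [ŋɔgɛ].

[ŋɔgɛ]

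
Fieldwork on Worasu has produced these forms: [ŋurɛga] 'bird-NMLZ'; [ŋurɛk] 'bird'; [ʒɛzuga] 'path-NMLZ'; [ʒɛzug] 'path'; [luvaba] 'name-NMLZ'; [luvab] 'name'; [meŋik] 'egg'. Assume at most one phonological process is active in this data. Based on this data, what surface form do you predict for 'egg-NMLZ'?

The root 'bird' surfaces as [ŋurɛga] and [ŋurɛk], with a stem-final [g] ~ [k] alternation.
If /g/ were underlying and a rule turned it into [k] in isolation, 'path' would also alternate; but it has [g] in both [ʒɛzuga] and [ʒɛzug].
So /k/ is underlying, and a rule of intervocalic voicing — voiceless stops become voiced between vowels — gives [g].
From [meŋik] the stem 'egg' is /meŋik/; between vowels this yields [meŋiga].

[meŋiga]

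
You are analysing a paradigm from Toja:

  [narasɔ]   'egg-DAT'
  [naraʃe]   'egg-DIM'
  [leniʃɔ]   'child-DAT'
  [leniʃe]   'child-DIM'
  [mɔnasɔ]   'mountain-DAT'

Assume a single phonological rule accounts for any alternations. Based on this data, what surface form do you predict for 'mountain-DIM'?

'egg' shows [s] ~ [ʃ] at the end of the stem ([narasɔ] vs [naraʃe]).
But 'child' keeps [ʃ] in both environments ([leniʃɔ], [leniʃe]), so there is no rule changing /ʃ/ to [s] before the DAT suffix.
The underlying segment must be /s/; /s/ becomes palato-alveolar [ʃ] before a front vowel, yielding [ʃ] there.
From [mɔnasɔ] the stem 'mountain' is /mɔnas/; before a front vowel this yields [mɔnaʃe].

[mɔnaʃe]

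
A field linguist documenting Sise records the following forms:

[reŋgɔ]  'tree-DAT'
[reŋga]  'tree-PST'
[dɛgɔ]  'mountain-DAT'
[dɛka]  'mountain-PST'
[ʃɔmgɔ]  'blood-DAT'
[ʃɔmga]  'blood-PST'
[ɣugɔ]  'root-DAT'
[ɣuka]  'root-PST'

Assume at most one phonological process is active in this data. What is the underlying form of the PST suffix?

The PST suffix surfaces as [-ga] and [-ka], depending on the final segment of the stem.
By contrast the DAT suffix keeps its initial [g] throughout — that segment must be underlying.
The PST suffix is therefore /-ka/ underlyingly, with post-nasal voicing: voiceless stops become voiced after a nasal.

/-ka/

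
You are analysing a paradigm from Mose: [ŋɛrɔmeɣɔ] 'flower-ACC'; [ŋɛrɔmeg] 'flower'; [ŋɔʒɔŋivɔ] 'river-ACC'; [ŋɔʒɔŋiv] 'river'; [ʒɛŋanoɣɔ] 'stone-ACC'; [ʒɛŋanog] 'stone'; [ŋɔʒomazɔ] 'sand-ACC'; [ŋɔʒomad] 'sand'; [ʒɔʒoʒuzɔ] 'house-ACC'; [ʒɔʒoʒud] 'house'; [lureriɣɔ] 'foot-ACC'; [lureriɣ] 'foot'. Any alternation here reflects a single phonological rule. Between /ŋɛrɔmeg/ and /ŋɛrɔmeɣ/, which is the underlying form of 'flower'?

/ŋɛrɔmeg/

'flower' shows [ɣ] ~ [g] at the end of the stem ([ŋɛrɔmeɣɔ] vs [ŋɛrɔmeg]).
If /ɣ/ were underlying and a rule turned it into [g] in isolation, 'foot' would also alternate; but it has [ɣ] in both [lureriɣɔ] and [lureriɣ].
The alternation reflects intervocalic spirantization: voiced stops become fricatives between vowels. /g/ is underlying.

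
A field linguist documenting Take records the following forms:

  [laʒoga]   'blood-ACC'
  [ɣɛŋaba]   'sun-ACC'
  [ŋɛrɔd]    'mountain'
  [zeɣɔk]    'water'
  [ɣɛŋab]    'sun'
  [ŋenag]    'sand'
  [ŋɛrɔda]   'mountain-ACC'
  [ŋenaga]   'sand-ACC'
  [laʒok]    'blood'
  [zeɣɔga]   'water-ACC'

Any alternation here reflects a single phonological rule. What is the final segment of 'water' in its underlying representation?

/k/

'water' shows [k] ~ [g] at the end of the stem ([zeɣɔk] vs [zeɣɔga]).
Compare 'sand', with invariant [g] in [ŋenag] and [ŋenaga]: an analysis with underlying /g/ and a rule producing [k] in isolation would wrongly predict alternation here too.
The alternation reflects intervocalic voicing: voiceless stops become voiced between vowels. /k/ is underlying.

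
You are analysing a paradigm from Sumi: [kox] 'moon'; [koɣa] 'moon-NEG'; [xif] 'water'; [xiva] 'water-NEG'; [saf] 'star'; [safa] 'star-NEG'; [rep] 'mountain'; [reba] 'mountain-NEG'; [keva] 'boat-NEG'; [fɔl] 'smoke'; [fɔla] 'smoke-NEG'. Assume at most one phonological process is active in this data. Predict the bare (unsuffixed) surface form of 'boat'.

The stem for 'water' ends in [f] in [xif] but [v] in [xiva].
If /f/ were underlying and a rule turned it into [v] before the NEG suffix, 'star' would also alternate; but it has [f] in both [saf] and [safa].
The underlying segment must be /v/; voiced obstruents become voiceless word-finally, yielding [f] there.
The one attested form of 'boat', [keva], shows underlying /kev/. Applying the same rule word-finally gives [kef].

[kef]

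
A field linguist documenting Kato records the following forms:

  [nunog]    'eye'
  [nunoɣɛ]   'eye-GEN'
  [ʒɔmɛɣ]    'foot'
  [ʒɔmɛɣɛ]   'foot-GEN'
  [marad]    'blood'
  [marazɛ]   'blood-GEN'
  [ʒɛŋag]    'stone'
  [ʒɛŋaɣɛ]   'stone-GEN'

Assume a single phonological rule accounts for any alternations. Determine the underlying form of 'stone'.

The stem for 'stone' ends in [g] in [ʒɛŋag] but [ɣ] in [ʒɛŋaɣɛ].
If /ɣ/ were underlying and a rule turned it into [g] in isolation, 'foot' would also alternate; but it has [ɣ] in both [ʒɔmɛɣ] and [ʒɔmɛɣɛ].
The underlying segment must be /g/; voiced stops become fricatives between vowels, yielding [ɣ] there.
Hence 'stone' is /ʒɛŋag/ underlyingly.

/ʒɛŋag/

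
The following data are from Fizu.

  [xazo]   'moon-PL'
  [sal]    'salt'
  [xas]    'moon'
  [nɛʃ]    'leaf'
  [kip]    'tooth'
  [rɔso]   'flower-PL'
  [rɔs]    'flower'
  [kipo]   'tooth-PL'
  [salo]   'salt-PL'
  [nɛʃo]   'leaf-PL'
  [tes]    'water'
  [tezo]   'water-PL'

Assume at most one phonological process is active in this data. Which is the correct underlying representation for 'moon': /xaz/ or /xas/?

/xaz/

'moon' shows [z] ~ [s] at the end of the stem ([xazo] vs [xas]).
The stem 'flower' ([rɔso], [rɔs]) shows [s] unchanged in both environments, so [s] cannot be basic with [z] derived before the PL suffix.
Therefore /z/ is basic and [s] is derived by word-final obstruent devoicing (voiced obstruents become voiceless word-finally).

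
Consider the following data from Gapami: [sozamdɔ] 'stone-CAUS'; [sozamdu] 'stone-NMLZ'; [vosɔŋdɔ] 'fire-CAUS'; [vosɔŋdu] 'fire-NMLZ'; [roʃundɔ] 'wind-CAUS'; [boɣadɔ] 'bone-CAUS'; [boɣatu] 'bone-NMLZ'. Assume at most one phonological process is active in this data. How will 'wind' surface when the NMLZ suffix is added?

The NMLZ suffix surfaces as [-du] and [-tu], depending on the final segment of the stem.
By contrast the CAUS suffix keeps its initial [d] throughout — that segment must be underlying.
The NMLZ suffix is therefore /-tu/ underlyingly, with post-nasal voicing: voiceless stops become voiced after a nasal.
After 'wind', which ends in a nasal, the suffix surfaces as [-du], giving [roʃundu].

[roʃundu]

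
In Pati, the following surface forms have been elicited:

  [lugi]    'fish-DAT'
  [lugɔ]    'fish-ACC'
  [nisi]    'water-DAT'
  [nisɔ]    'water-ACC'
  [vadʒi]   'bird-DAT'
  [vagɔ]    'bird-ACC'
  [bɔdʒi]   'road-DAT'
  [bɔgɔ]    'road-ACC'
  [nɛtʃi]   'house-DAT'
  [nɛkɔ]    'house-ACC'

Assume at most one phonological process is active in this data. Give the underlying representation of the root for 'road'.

The stem for 'road' ends in [dʒ] in [bɔdʒi] but [g] in [bɔgɔ].
If /g/ were underlying and a rule turned it into [dʒ] before the DAT suffix, 'fish' would also alternate; but it has [g] in both [lugi] and [lugɔ].
So /dʒ/ is underlying, and a rule of depalatalization — palato-alveolar /tʃ/ and /dʒ/ become [k] and [g] when no front vowel follows — gives [g].
So 'road' = /bɔdʒ/.

/bɔdʒ/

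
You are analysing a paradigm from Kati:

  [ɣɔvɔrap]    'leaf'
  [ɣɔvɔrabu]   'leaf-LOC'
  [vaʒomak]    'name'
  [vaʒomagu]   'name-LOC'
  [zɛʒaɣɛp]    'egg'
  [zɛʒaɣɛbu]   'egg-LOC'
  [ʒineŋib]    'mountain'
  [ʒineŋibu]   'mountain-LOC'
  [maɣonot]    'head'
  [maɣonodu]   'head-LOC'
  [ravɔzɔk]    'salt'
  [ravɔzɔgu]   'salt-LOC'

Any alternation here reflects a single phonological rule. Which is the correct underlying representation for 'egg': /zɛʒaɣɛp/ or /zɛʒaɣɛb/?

The root 'egg' surfaces as [zɛʒaɣɛp] and [zɛʒaɣɛbu], with a stem-final [p] ~ [b] alternation.
Compare 'mountain', with invariant [b] in [ʒineŋib] and [ʒineŋibu]: an analysis with underlying /b/ and a rule producing [p] in isolation would wrongly predict alternation here too.
So /p/ is underlying, and a rule of intervocalic voicing — voiceless stops become voiced between vowels — gives [b].

/zɛʒaɣɛp/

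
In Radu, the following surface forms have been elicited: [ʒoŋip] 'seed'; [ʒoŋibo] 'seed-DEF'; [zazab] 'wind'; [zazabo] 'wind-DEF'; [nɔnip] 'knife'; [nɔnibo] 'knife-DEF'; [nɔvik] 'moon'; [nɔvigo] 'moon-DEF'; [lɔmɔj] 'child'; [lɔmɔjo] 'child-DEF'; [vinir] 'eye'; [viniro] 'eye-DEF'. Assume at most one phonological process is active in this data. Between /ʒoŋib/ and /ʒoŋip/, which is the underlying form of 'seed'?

/ʒoŋip/

In [ʒoŋip] and [ʒoŋibo] the final segment of 'seed' alternates: [p] ~ [b].
The stem 'wind' ([zazab], [zazabo]) shows [b] unchanged in both environments, so [b] cannot be basic with [p] derived in isolation.
So /p/ is underlying, and a rule of intervocalic voicing — voiceless stops become voiced between vowels — gives [b].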